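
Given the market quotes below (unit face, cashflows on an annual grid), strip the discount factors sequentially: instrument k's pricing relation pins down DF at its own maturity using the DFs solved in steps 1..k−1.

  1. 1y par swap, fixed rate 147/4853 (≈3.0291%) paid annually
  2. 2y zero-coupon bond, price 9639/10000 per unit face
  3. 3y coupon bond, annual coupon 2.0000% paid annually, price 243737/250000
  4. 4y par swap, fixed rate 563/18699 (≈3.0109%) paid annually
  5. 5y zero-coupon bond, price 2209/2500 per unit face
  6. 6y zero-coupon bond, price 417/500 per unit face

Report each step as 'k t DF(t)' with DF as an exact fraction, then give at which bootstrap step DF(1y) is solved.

step 1 [1y] swap r/1=147/4853: DF=(1 − 147/4853·(0))/(1+147/4853) = 4853/5000 ≈ 0.970600
step 2 [2y] zero: DF = P = 9639/10000 ≈ 0.963900
step 3 [3y] bond c/1=1/50: DF=(243737/250000 − 1/50·(0.970600+0.963900))/(1+1/50) = 9179/10000 ≈ 0.917900
step 4 [4y] swap r/1=563/18699: DF=(1 − 563/18699·(0.970600+0.963900+0.917900))/(1+563/18699) = 4437/5000 ≈ 0.887400
step 5 [5y] zero: DF = P = 2209/2500 ≈ 0.883600
step 6 [6y] zero: DF = P = 417/500 ≈ 0.834000

1 1 4853/5000
2 2 9639/10000
3 3 9179/10000
4 4 4437/5000
5 5 2209/2500
6 6 417/500
DF(1y) is solved at step 1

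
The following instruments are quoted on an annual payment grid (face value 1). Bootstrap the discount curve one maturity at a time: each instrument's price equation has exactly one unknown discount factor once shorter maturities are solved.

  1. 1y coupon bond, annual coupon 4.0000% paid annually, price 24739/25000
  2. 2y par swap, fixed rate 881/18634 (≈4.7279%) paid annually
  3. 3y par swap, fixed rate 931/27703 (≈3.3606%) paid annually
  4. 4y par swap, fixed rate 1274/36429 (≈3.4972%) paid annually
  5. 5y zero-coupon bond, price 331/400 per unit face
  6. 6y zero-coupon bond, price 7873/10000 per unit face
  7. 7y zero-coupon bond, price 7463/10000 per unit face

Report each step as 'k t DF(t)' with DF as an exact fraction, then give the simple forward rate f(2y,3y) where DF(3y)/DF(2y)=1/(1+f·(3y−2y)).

1 1 1903/2000
2 2 9119/10000
3 3 9069/10000
4 4 4363/5000
5 5 331/400
6 6 7873/10000
7 7 7463/10000
f(2y,3y) = ((9119/10000)/(9069/10000) − 1)/(1) = 50/9069 ≈ 0.5513%

step 1 [1y] bond c/1=1/25: DF=(24739/25000 − 1/25·(0))/(1+1/25) = 1903/2000 ≈ 0.951500
step 2 [2y] swap r/1=881/18634: DF=(1 − 881/18634·(0.951500))/(1+881/18634) = 9119/10000 ≈ 0.911900
step 3 [3y] swap r/1=931/27703: DF=(1 − 931/27703·(0.951500+0.911900))/(1+931/27703) = 9069/10000 ≈ 0.906900
step 4 [4y] swap r/1=1274/36429: DF=(1 − 1274/36429·(0.951500+0.911900+0.906900))/(1+1274/36429) = 4363/5000 ≈ 0.872600
step 5 [5y] zero: DF = P = 331/400 ≈ 0.827500
step 6 [6y] zero: DF = P = 7873/10000 ≈ 0.787300
step 7 [7y] zero: DF = P = 7463/10000 ≈ 0.746300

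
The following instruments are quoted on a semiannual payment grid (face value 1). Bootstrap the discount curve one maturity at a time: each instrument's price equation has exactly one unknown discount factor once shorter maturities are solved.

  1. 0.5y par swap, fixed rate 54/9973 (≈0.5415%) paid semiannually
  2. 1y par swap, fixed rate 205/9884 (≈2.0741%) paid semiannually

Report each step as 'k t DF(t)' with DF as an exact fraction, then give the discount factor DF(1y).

1 1/2 9973/10000
2 1 1959/2000
DF(1y) = 1959/2000 ≈ 0.979500

step 1 [0.5y] swap r/2=27/9973: DF=(1 − 27/9973·(0))/(1+27/9973) = 9973/10000 ≈ 0.997300
step 2 [1y] swap r/2=205/19768: DF=(1 − 205/19768·(0.997300))/(1+205/19768) = 1959/2000 ≈ 0.979500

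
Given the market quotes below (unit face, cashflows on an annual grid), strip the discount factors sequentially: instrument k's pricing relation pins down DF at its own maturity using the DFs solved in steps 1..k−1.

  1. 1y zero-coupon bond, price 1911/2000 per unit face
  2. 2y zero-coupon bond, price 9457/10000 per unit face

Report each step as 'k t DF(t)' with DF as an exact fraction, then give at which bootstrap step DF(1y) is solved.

step 1 [1y] zero: DF = P = 1911/2000 ≈ 0.955500
step 2 [2y] zero: DF = P = 9457/10000 ≈ 0.945700

1 1 1911/2000
2 2 9457/10000
DF(1y) is solved at step 1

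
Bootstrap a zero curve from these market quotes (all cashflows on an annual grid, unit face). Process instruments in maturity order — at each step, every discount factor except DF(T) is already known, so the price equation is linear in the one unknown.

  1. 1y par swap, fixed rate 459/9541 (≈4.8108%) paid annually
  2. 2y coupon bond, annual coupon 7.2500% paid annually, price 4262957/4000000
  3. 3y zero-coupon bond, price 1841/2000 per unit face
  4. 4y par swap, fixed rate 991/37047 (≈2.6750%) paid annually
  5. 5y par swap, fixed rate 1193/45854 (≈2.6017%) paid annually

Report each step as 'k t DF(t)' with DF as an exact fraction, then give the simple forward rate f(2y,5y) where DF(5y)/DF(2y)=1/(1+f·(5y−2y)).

1 1 9541/10000
2 2 2323/2500
3 3 1841/2000
4 4 9009/10000
5 5 8807/10000
f(2y,5y) = ((2323/2500)/(8807/10000) − 1)/(3) = 485/26421 ≈ 1.8357%

step 1 [1y] swap r/1=459/9541: DF=(1 − 459/9541·(0))/(1+459/9541) = 9541/10000 ≈ 0.954100
step 2 [2y] bond c/1=29/400: DF=(4262957/4000000 − 29/400·(0.954100))/(1+29/400) = 2323/2500 ≈ 0.929200
step 3 [3y] zero: DF = P = 1841/2000 ≈ 0.920500
step 4 [4y] swap r/1=991/37047: DF=(1 − 991/37047·(0.954100+0.929200+0.920500))/(1+991/37047) = 9009/10000 ≈ 0.900900
step 5 [5y] swap r/1=1193/45854: DF=(1 − 1193/45854·(0.954100+0.929200+0.920500+0.900900))/(1+1193/45854) = 8807/10000 ≈ 0.880700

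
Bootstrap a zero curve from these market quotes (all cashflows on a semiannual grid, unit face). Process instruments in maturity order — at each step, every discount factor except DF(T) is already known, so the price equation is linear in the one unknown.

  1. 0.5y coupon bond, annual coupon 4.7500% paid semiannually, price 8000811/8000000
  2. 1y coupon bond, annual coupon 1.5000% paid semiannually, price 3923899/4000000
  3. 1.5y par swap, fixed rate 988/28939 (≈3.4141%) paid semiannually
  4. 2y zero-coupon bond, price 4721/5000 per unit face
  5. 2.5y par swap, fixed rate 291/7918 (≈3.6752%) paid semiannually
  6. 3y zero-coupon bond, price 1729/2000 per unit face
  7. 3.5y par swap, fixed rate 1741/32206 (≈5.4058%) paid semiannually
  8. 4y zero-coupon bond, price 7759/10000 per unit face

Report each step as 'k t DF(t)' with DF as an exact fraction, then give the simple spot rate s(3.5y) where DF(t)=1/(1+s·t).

step 1 [0.5y] bond c/2=19/800: DF=(8000811/8000000 − 19/800·(0))/(1+19/800) = 9769/10000 ≈ 0.976900
step 2 [1y] bond c/2=3/400: DF=(3923899/4000000 − 3/400·(0.976900))/(1+3/400) = 604/625 ≈ 0.966400
step 3 [1.5y] swap r/2=494/28939: DF=(1 − 494/28939·(0.976900+0.966400))/(1+494/28939) = 4753/5000 ≈ 0.950600
step 4 [2y] zero: DF = P = 4721/5000 ≈ 0.944200
step 5 [2.5y] swap r/2=291/15836: DF=(1 − 291/15836·(0.976900+0.966400+0.950600+0.944200))/(1+291/15836) = 9127/10000 ≈ 0.912700
step 6 [3y] zero: DF = P = 1729/2000 ≈ 0.864500
step 7 [3.5y] swap r/2=1741/64412: DF=(1 − 1741/64412·(0.976900+0.966400+0.950600+0.944200+0.912700+0.864500))/(1+1741/64412) = 8259/10000 ≈ 0.825900
step 8 [4y] zero: DF = P = 7759/10000 ≈ 0.775900

1 1/2 9769/10000
2 1 604/625
3 3/2 4753/5000
4 2 4721/5000
5 5/2 9127/10000
6 3 1729/2000
7 7/2 8259/10000
8 4 7759/10000
s(3.5y) = (1/(8259/10000) − 1)/(7/2) = 3482/57813 ≈ 6.0229%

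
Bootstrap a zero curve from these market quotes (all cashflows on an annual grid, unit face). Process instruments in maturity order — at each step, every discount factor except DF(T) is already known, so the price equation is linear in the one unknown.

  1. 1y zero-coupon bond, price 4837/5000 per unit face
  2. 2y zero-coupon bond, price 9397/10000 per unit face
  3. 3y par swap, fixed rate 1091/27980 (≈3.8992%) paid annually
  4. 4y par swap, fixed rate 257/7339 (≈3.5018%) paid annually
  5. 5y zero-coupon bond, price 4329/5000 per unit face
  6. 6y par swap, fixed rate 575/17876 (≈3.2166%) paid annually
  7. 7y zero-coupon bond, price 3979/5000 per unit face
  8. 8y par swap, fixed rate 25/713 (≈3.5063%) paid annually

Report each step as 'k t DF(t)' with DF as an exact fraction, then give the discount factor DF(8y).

1 1 4837/5000
2 2 9397/10000
3 3 8909/10000
4 4 1743/2000
5 5 4329/5000
6 6 331/400
7 7 3979/5000
8 8 303/400
DF(8y) = 303/400 ≈ 0.757500

step 1 [1y] zero: DF = P = 4837/5000 ≈ 0.967400
step 2 [2y] zero: DF = P = 9397/10000 ≈ 0.939700
step 3 [3y] swap r/1=1091/27980: DF=(1 − 1091/27980·(0.967400+0.939700))/(1+1091/27980) = 8909/10000 ≈ 0.890900
step 4 [4y] swap r/1=257/7339: DF=(1 − 257/7339·(0.967400+0.939700+0.890900))/(1+257/7339) = 1743/2000 ≈ 0.871500
step 5 [5y] zero: DF = P = 4329/5000 ≈ 0.865800
step 6 [6y] swap r/1=575/17876: DF=(1 − 575/17876·(0.967400+0.939700+0.890900+0.871500+0.865800))/(1+575/17876) = 331/400 ≈ 0.827500
step 7 [7y] zero: DF = P = 3979/5000 ≈ 0.795800
step 8 [8y] swap r/1=25/713: DF=(1 − 25/713·(0.967400+0.939700+0.890900+0.871500+0.865800+0.827500+0.795800))/(1+25/713) = 303/400 ≈ 0.757500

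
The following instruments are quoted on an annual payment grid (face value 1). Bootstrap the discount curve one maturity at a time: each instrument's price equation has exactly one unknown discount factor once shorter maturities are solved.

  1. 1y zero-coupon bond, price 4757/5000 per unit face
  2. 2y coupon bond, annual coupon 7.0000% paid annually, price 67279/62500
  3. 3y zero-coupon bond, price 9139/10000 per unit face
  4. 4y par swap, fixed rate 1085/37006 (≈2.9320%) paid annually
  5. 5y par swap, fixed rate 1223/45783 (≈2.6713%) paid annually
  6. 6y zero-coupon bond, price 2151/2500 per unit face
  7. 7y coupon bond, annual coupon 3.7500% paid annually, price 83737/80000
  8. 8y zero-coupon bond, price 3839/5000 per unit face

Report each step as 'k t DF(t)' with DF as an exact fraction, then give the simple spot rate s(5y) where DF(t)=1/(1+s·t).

step 1 [1y] zero: DF = P = 4757/5000 ≈ 0.951400
step 2 [2y] bond c/1=7/100: DF=(67279/62500 − 7/100·(0.951400))/(1+7/100) = 4719/5000 ≈ 0.943800
step 3 [3y] zero: DF = P = 9139/10000 ≈ 0.913900
step 4 [4y] swap r/1=1085/37006: DF=(1 − 1085/37006·(0.951400+0.943800+0.913900))/(1+1085/37006) = 1783/2000 ≈ 0.891500
step 5 [5y] swap r/1=1223/45783: DF=(1 − 1223/45783·(0.951400+0.943800+0.913900+0.891500))/(1+1223/45783) = 8777/10000 ≈ 0.877700
step 6 [6y] zero: DF = P = 2151/2500 ≈ 0.860400
step 7 [7y] bond c/1=3/80: DF=(83737/80000 − 3/80·(0.951400+0.943800+0.913900+0.891500+0.877700+0.860400))/(1+3/80) = 8123/10000 ≈ 0.812300
step 8 [8y] zero: DF = P = 3839/5000 ≈ 0.767800

1 1 4757/5000
2 2 4719/5000
3 3 9139/10000
4 4 1783/2000
5 5 8777/10000
6 6 2151/2500
7 7 8123/10000
8 8 3839/5000
s(5y) = (1/(8777/10000) − 1)/(5) = 1223/43885 ≈ 2.7868%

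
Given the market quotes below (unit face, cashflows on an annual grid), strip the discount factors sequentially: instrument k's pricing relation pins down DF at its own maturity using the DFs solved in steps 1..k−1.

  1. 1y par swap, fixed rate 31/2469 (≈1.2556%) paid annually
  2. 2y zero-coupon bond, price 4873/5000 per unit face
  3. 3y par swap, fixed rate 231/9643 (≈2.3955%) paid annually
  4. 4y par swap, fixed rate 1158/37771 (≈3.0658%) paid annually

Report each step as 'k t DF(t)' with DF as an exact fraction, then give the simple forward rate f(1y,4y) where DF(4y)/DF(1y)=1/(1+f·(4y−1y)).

step 1 [1y] swap r/1=31/2469: DF=(1 − 31/2469·(0))/(1+31/2469) = 2469/2500 ≈ 0.987600
step 2 [2y] zero: DF = P = 4873/5000 ≈ 0.974600
step 3 [3y] swap r/1=231/9643: DF=(1 − 231/9643·(0.987600+0.974600))/(1+231/9643) = 9307/10000 ≈ 0.930700
step 4 [4y] swap r/1=1158/37771: DF=(1 − 1158/37771·(0.987600+0.974600+0.930700))/(1+1158/37771) = 4421/5000 ≈ 0.884200

1 1 2469/2500
2 2 4873/5000
3 3 9307/10000
4 4 4421/5000
f(1y,4y) = ((2469/2500)/(4421/5000) − 1)/(3) = 517/13263 ≈ 3.8981%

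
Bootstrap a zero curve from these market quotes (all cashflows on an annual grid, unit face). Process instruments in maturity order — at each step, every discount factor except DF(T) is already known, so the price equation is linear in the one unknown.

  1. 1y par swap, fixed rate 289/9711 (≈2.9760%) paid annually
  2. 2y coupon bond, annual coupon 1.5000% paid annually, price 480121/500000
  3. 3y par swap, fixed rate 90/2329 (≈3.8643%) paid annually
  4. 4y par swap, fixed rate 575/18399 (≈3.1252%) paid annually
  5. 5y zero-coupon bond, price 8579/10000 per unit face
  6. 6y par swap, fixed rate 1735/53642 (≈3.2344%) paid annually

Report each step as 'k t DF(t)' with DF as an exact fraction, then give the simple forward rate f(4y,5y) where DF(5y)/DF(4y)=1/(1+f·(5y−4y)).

1 1 9711/10000
2 2 9317/10000
3 3 223/250
4 4 177/200
5 5 8579/10000
6 6 1653/2000
f(4y,5y) = ((177/200)/(8579/10000) − 1)/(1) = 271/8579 ≈ 3.1589%

step 1 [1y] swap r/1=289/9711: DF=(1 − 289/9711·(0))/(1+289/9711) = 9711/10000 ≈ 0.971100
step 2 [2y] bond c/1=3/200: DF=(480121/500000 − 3/200·(0.971100))/(1+3/200) = 9317/10000 ≈ 0.931700
step 3 [3y] swap r/1=90/2329: DF=(1 − 90/2329·(0.971100+0.931700))/(1+90/2329) = 223/250 ≈ 0.892000
step 4 [4y] swap r/1=575/18399: DF=(1 − 575/18399·(0.971100+0.931700+0.892000))/(1+575/18399) = 177/200 ≈ 0.885000
step 5 [5y] zero: DF = P = 8579/10000 ≈ 0.857900
step 6 [6y] swap r/1=1735/53642: DF=(1 − 1735/53642·(0.971100+0.931700+0.892000+0.885000+0.857900))/(1+1735/53642) = 1653/2000 ≈ 0.826500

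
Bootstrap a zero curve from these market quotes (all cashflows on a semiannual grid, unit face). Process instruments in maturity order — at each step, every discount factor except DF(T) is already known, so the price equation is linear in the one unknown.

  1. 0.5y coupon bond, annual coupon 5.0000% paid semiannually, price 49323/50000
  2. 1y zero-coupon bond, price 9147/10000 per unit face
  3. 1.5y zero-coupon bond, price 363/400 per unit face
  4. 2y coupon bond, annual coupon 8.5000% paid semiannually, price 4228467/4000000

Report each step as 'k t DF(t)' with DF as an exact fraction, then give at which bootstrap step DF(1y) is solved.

1 1/2 1203/1250
2 1 9147/10000
3 3/2 363/400
4 2 1801/2000
DF(1y) is solved at step 2

step 1 [0.5y] bond c/2=1/40: DF=(49323/50000 − 1/40·(0))/(1+1/40) = 1203/1250 ≈ 0.962400
step 2 [1y] zero: DF = P = 9147/10000 ≈ 0.914700
step 3 [1.5y] zero: DF = P = 363/400 ≈ 0.907500
step 4 [2y] bond c/2=17/400: DF=(4228467/4000000 − 17/400·(0.962400+0.914700+0.907500))/(1+17/400) = 1801/2000 ≈ 0.900500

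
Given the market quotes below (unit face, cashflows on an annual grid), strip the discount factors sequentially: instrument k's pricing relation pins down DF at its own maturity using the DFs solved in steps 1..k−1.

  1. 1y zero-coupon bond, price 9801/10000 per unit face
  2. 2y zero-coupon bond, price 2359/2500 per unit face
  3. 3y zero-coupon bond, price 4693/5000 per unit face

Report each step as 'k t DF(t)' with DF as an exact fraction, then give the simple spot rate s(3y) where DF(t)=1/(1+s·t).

1 1 9801/10000
2 2 2359/2500
3 3 4693/5000
s(3y) = (1/(4693/5000) − 1)/(3) = 307/14079 ≈ 2.1806%

step 1 [1y] zero: DF = P = 9801/10000 ≈ 0.980100
step 2 [2y] zero: DF = P = 2359/2500 ≈ 0.943600
step 3 [3y] zero: DF = P = 4693/5000 ≈ 0.938600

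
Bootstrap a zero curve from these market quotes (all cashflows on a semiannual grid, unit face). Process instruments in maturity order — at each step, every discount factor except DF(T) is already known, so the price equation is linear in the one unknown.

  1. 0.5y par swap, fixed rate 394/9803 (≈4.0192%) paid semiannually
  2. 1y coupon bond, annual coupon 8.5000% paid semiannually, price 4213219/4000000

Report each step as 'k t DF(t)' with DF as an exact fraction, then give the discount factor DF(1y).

1 1/2 9803/10000
2 1 1213/1250
DF(1y) = 1213/1250 ≈ 0.970400

step 1 [0.5y] swap r/2=197/9803: DF=(1 − 197/9803·(0))/(1+197/9803) = 9803/10000 ≈ 0.980300
step 2 [1y] bond c/2=17/400: DF=(4213219/4000000 − 17/400·(0.980300))/(1+17/400) = 1213/1250 ≈ 0.970400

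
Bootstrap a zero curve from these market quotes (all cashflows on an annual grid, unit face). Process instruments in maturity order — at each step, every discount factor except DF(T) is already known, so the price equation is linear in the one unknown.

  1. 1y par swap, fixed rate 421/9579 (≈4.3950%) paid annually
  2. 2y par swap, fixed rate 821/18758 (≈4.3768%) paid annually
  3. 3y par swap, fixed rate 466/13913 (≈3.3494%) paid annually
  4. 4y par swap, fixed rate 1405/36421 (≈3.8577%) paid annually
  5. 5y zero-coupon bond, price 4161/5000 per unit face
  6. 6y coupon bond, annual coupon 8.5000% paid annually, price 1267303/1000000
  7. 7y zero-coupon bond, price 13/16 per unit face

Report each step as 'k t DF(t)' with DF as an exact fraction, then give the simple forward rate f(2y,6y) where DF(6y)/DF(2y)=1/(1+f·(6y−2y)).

1 1 9579/10000
2 2 9179/10000
3 3 2267/2500
4 4 1719/2000
5 5 4161/5000
6 6 327/400
7 7 13/16
f(2y,6y) = ((9179/10000)/(327/400) − 1)/(4) = 251/8175 ≈ 3.0703%

step 1 [1y] swap r/1=421/9579: DF=(1 − 421/9579·(0))/(1+421/9579) = 9579/10000 ≈ 0.957900
step 2 [2y] swap r/1=821/18758: DF=(1 − 821/18758·(0.957900))/(1+821/18758) = 9179/10000 ≈ 0.917900
step 3 [3y] swap r/1=466/13913: DF=(1 − 466/13913·(0.957900+0.917900))/(1+466/13913) = 2267/2500 ≈ 0.906800
step 4 [4y] swap r/1=1405/36421: DF=(1 − 1405/36421·(0.957900+0.917900+0.906800))/(1+1405/36421) = 1719/2000 ≈ 0.859500
step 5 [5y] zero: DF = P = 4161/5000 ≈ 0.832200
step 6 [6y] bond c/1=17/200: DF=(1267303/1000000 − 17/200·(0.957900+0.917900+0.906800+0.859500+0.832200))/(1+17/200) = 327/400 ≈ 0.817500
step 7 [7y] zero: DF = P = 13/16 ≈ 0.812500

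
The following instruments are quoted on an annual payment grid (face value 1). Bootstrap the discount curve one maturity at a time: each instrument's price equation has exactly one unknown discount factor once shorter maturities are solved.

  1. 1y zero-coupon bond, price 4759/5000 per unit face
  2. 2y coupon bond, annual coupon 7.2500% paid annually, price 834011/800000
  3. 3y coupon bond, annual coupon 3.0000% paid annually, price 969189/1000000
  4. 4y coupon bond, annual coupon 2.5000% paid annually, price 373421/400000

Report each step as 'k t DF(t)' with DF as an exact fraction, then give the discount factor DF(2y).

step 1 [1y] zero: DF = P = 4759/5000 ≈ 0.951800
step 2 [2y] bond c/1=29/400: DF=(834011/800000 − 29/400·(0.951800))/(1+29/400) = 9077/10000 ≈ 0.907700
step 3 [3y] bond c/1=3/100: DF=(969189/1000000 − 3/100·(0.951800+0.907700))/(1+3/100) = 2217/2500 ≈ 0.886800
step 4 [4y] bond c/1=1/40: DF=(373421/400000 − 1/40·(0.951800+0.907700+0.886800))/(1+1/40) = 4219/5000 ≈ 0.843800

1 1 4759/5000
2 2 9077/10000
3 3 2217/2500
4 4 4219/5000
DF(2y) = 9077/10000 ≈ 0.907700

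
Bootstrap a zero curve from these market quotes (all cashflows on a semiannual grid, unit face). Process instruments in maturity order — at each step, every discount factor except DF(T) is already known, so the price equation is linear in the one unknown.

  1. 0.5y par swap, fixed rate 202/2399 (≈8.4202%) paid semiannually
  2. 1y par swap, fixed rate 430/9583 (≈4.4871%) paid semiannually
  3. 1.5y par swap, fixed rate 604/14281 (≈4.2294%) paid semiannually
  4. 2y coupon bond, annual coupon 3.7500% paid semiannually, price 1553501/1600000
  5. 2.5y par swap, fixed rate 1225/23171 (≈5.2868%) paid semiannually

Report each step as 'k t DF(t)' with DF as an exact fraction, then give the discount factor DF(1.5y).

step 1 [0.5y] swap r/2=101/2399: DF=(1 − 101/2399·(0))/(1+101/2399) = 2399/2500 ≈ 0.959600
step 2 [1y] swap r/2=215/9583: DF=(1 − 215/9583·(0.959600))/(1+215/9583) = 957/1000 ≈ 0.957000
step 3 [1.5y] swap r/2=302/14281: DF=(1 − 302/14281·(0.959600+0.957000))/(1+302/14281) = 2349/2500 ≈ 0.939600
step 4 [2y] bond c/2=3/160: DF=(1553501/1600000 − 3/160·(0.959600+0.957000+0.939600))/(1+3/160) = 1801/2000 ≈ 0.900500
step 5 [2.5y] swap r/2=1225/46342: DF=(1 − 1225/46342·(0.959600+0.957000+0.939600+0.900500))/(1+1225/46342) = 351/400 ≈ 0.877500

1 1/2 2399/2500
2 1 957/1000
3 3/2 2349/2500
4 2 1801/2000
5 5/2 351/400
DF(1.5y) = 2349/2500 ≈ 0.939600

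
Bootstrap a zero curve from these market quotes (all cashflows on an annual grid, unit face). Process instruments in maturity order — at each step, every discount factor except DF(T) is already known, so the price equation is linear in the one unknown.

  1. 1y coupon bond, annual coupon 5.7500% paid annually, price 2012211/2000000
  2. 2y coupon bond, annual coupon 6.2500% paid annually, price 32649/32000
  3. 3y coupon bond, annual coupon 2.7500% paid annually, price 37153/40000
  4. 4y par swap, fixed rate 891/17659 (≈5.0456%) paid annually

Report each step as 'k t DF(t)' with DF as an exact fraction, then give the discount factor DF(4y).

1 1 4757/5000
2 2 9043/10000
3 3 8543/10000
4 4 4109/5000
DF(4y) = 4109/5000 ≈ 0.821800

step 1 [1y] bond c/1=23/400: DF=(2012211/2000000 − 23/400·(0))/(1+23/400) = 4757/5000 ≈ 0.951400
step 2 [2y] bond c/1=1/16: DF=(32649/32000 − 1/16·(0.951400))/(1+1/16) = 9043/10000 ≈ 0.904300
step 3 [3y] bond c/1=11/400: DF=(37153/40000 − 11/400·(0.951400+0.904300))/(1+11/400) = 8543/10000 ≈ 0.854300
step 4 [4y] swap r/1=891/17659: DF=(1 − 891/17659·(0.951400+0.904300+0.854300))/(1+891/17659) = 4109/5000 ≈ 0.821800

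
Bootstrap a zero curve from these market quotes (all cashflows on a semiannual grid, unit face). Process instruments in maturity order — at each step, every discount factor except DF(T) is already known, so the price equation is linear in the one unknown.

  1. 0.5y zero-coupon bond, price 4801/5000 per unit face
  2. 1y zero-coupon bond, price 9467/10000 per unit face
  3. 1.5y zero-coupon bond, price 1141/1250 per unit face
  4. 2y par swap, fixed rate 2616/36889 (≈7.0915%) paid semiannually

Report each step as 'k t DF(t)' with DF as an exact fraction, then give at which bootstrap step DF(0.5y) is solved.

1 1/2 4801/5000
2 1 9467/10000
3 3/2 1141/1250
4 2 2173/2500
DF(0.5y) is solved at step 1

step 1 [0.5y] zero: DF = P = 4801/5000 ≈ 0.960200
step 2 [1y] zero: DF = P = 9467/10000 ≈ 0.946700
step 3 [1.5y] zero: DF = P = 1141/1250 ≈ 0.912800
step 4 [2y] swap r/2=1308/36889: DF=(1 − 1308/36889·(0.960200+0.946700+0.912800))/(1+1308/36889) = 2173/2500 ≈ 0.869200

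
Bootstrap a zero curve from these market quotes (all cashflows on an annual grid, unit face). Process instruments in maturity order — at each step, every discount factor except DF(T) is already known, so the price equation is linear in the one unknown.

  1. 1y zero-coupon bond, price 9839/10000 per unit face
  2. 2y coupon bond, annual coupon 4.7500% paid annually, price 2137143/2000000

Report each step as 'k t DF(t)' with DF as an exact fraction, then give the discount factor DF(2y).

step 1 [1y] zero: DF = P = 9839/10000 ≈ 0.983900
step 2 [2y] bond c/1=19/400: DF=(2137143/2000000 − 19/400·(0.983900))/(1+19/400) = 1951/2000 ≈ 0.975500

1 1 9839/10000
2 2 1951/2000
DF(2y) = 1951/2000 ≈ 0.975500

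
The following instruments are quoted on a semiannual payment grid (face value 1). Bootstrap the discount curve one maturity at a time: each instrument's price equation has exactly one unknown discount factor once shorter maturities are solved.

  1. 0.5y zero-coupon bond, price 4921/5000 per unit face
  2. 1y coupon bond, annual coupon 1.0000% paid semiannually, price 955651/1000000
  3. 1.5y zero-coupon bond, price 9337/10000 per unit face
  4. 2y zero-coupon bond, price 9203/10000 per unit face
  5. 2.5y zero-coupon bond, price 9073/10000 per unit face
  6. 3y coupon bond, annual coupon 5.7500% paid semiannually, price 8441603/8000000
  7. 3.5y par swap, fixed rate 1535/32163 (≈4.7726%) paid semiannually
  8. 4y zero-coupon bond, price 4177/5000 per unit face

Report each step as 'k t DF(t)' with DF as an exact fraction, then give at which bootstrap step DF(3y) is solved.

1 1/2 4921/5000
2 1 473/500
3 3/2 9337/10000
4 2 9203/10000
5 5/2 9073/10000
6 3 4473/5000
7 7/2 1693/2000
8 4 4177/5000
DF(3y) is solved at step 6

step 1 [0.5y] zero: DF = P = 4921/5000 ≈ 0.984200
step 2 [1y] bond c/2=1/200: DF=(955651/1000000 − 1/200·(0.984200))/(1+1/200) = 473/500 ≈ 0.946000
step 3 [1.5y] zero: DF = P = 9337/10000 ≈ 0.933700
step 4 [2y] zero: DF = P = 9203/10000 ≈ 0.920300
step 5 [2.5y] zero: DF = P = 9073/10000 ≈ 0.907300
step 6 [3y] bond c/2=23/800: DF=(8441603/8000000 − 23/800·(0.984200+0.946000+0.933700+0.920300+0.907300))/(1+23/800) = 4473/5000 ≈ 0.894600
step 7 [3.5y] swap r/2=1535/64326: DF=(1 − 1535/64326·(0.984200+0.946000+0.933700+0.920300+0.907300+0.894600))/(1+1535/64326) = 1693/2000 ≈ 0.846500
step 8 [4y] zero: DF = P = 4177/5000 ≈ 0.835400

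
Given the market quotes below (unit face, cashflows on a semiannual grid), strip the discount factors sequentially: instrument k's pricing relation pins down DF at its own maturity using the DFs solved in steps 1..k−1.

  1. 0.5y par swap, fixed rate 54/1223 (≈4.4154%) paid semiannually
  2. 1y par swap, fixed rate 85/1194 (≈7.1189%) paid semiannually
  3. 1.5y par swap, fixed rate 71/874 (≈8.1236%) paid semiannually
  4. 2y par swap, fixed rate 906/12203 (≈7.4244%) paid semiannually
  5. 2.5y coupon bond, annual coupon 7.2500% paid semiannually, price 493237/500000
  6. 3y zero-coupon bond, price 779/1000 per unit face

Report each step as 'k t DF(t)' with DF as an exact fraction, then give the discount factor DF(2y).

1 1/2 1223/1250
2 1 233/250
3 3/2 554/625
4 2 8641/10000
5 5/2 8239/10000
6 3 779/1000
DF(2y) = 8641/10000 ≈ 0.864100

step 1 [0.5y] swap r/2=27/1223: DF=(1 − 27/1223·(0))/(1+27/1223) = 1223/1250 ≈ 0.978400
step 2 [1y] swap r/2=85/2388: DF=(1 − 85/2388·(0.978400))/(1+85/2388) = 233/250 ≈ 0.932000
step 3 [1.5y] swap r/2=71/1748: DF=(1 − 71/1748·(0.978400+0.932000))/(1+71/1748) = 554/625 ≈ 0.886400
step 4 [2y] swap r/2=453/12203: DF=(1 − 453/12203·(0.978400+0.932000+0.886400))/(1+453/12203) = 8641/10000 ≈ 0.864100
step 5 [2.5y] bond c/2=29/800: DF=(493237/500000 − 29/800·(0.978400+0.932000+0.886400+0.864100))/(1+29/800) = 8239/10000 ≈ 0.823900
step 6 [3y] zero: DF = P = 779/1000 ≈ 0.779000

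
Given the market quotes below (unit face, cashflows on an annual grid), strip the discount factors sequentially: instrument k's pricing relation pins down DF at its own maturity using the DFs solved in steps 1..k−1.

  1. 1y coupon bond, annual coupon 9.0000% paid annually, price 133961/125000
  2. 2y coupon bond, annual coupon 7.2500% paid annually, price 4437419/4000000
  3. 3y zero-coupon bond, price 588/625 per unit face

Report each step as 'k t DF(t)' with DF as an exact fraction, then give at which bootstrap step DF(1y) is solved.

step 1 [1y] bond c/1=9/100: DF=(133961/125000 − 9/100·(0))/(1+9/100) = 1229/1250 ≈ 0.983200
step 2 [2y] bond c/1=29/400: DF=(4437419/4000000 − 29/400·(0.983200))/(1+29/400) = 9679/10000 ≈ 0.967900
step 3 [3y] zero: DF = P = 588/625 ≈ 0.940800

1 1 1229/1250
2 2 9679/10000
3 3 588/625
DF(1y) is solved at step 1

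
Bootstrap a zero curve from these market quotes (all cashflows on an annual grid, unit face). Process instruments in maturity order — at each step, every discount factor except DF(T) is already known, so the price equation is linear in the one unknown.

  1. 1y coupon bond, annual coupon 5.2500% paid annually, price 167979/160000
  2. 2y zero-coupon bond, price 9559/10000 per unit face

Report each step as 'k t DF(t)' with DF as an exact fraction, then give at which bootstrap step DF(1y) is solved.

step 1 [1y] bond c/1=21/400: DF=(167979/160000 − 21/400·(0))/(1+21/400) = 399/400 ≈ 0.997500
step 2 [2y] zero: DF = P = 9559/10000 ≈ 0.955900

1 1 399/400
2 2 9559/10000
DF(1y) is solved at step 1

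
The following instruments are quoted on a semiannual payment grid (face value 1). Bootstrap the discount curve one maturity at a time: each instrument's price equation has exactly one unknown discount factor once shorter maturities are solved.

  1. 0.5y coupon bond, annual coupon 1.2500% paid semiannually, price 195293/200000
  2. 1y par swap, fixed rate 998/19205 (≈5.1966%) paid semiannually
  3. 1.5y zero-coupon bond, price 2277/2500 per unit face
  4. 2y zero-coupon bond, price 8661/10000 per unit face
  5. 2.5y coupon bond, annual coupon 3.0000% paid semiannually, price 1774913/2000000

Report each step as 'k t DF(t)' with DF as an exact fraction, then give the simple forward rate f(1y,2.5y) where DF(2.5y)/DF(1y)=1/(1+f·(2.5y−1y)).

1 1/2 1213/1250
2 1 9501/10000
3 3/2 2277/2500
4 2 8661/10000
5 5/2 8197/10000
f(1y,2.5y) = ((9501/10000)/(8197/10000) − 1)/(3/2) = 2608/24591 ≈ 10.6055%

step 1 [0.5y] bond c/2=1/160: DF=(195293/200000 − 1/160·(0))/(1+1/160) = 1213/1250 ≈ 0.970400
step 2 [1y] swap r/2=499/19205: DF=(1 − 499/19205·(0.970400))/(1+499/19205) = 9501/10000 ≈ 0.950100
step 3 [1.5y] zero: DF = P = 2277/2500 ≈ 0.910800
step 4 [2y] zero: DF = P = 8661/10000 ≈ 0.866100
step 5 [2.5y] bond c/2=3/200: DF=(1774913/2000000 − 3/200·(0.970400+0.950100+0.910800+0.866100))/(1+3/200) = 8197/10000 ≈ 0.819700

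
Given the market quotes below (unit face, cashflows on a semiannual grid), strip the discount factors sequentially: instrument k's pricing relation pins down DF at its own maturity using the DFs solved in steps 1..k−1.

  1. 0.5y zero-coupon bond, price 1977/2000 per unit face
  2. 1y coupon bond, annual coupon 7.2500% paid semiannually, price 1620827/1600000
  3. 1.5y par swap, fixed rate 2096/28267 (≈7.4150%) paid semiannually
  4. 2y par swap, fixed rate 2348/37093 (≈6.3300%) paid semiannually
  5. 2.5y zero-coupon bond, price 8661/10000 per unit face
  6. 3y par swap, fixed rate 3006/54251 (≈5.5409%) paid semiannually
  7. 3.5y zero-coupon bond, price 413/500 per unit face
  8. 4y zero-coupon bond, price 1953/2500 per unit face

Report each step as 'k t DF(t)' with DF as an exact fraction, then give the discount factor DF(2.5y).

1 1/2 1977/2000
2 1 943/1000
3 3/2 1119/1250
4 2 4413/5000
5 5/2 8661/10000
6 3 8497/10000
7 7/2 413/500
8 4 1953/2500
DF(2.5y) = 8661/10000 ≈ 0.866100

step 1 [0.5y] zero: DF = P = 1977/2000 ≈ 0.988500
step 2 [1y] bond c/2=29/800: DF=(1620827/1600000 − 29/800·(0.988500))/(1+29/800) = 943/1000 ≈ 0.943000
step 3 [1.5y] swap r/2=1048/28267: DF=(1 − 1048/28267·(0.988500+0.943000))/(1+1048/28267) = 1119/1250 ≈ 0.895200
step 4 [2y] swap r/2=1174/37093: DF=(1 − 1174/37093·(0.988500+0.943000+0.895200))/(1+1174/37093) = 4413/5000 ≈ 0.882600
step 5 [2.5y] zero: DF = P = 8661/10000 ≈ 0.866100
step 6 [3y] swap r/2=1503/54251: DF=(1 − 1503/54251·(0.988500+0.943000+0.895200+0.882600+0.866100))/(1+1503/54251) = 8497/10000 ≈ 0.849700
step 7 [3.5y] zero: DF = P = 413/500 ≈ 0.826000
step 8 [4y] zero: DF = P = 1953/2500 ≈ 0.781200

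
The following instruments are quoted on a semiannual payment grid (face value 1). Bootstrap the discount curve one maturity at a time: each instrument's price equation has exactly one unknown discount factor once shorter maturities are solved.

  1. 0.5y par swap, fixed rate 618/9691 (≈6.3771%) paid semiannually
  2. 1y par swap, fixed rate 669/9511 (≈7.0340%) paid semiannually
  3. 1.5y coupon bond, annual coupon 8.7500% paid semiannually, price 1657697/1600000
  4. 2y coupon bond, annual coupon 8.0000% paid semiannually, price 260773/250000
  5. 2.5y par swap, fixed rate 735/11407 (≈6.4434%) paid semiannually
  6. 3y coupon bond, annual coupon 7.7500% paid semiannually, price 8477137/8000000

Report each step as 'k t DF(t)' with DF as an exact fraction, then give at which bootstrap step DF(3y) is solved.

step 1 [0.5y] swap r/2=309/9691: DF=(1 − 309/9691·(0))/(1+309/9691) = 9691/10000 ≈ 0.969100
step 2 [1y] swap r/2=669/19022: DF=(1 − 669/19022·(0.969100))/(1+669/19022) = 9331/10000 ≈ 0.933100
step 3 [1.5y] bond c/2=7/160: DF=(1657697/1600000 − 7/160·(0.969100+0.933100))/(1+7/160) = 9129/10000 ≈ 0.912900
step 4 [2y] bond c/2=1/25: DF=(260773/250000 − 1/25·(0.969100+0.933100+0.912900))/(1+1/25) = 8947/10000 ≈ 0.894700
step 5 [2.5y] swap r/2=735/22814: DF=(1 − 735/22814·(0.969100+0.933100+0.912900+0.894700))/(1+735/22814) = 853/1000 ≈ 0.853000
step 6 [3y] bond c/2=31/800: DF=(8477137/8000000 − 31/800·(0.969100+0.933100+0.912900+0.894700+0.853000))/(1+31/800) = 8499/10000 ≈ 0.849900

1 1/2 9691/10000
2 1 9331/10000
3 3/2 9129/10000
4 2 8947/10000
5 5/2 853/1000
6 3 8499/10000
DF(3y) is solved at step 6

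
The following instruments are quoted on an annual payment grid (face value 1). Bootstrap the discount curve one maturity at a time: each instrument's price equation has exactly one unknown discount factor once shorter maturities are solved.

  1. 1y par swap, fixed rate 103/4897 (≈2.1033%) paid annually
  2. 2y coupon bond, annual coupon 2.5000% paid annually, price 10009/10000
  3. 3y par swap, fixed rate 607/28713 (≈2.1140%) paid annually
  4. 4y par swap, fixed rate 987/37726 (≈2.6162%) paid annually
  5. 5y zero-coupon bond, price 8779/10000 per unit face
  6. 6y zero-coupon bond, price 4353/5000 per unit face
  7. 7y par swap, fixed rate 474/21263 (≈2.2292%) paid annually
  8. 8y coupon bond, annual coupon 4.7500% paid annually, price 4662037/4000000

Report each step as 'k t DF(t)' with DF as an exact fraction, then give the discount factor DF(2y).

1 1 4897/5000
2 2 4763/5000
3 3 9393/10000
4 4 9013/10000
5 5 8779/10000
6 6 4353/5000
7 7 4289/5000
8 8 4117/5000
DF(2y) = 4763/5000 ≈ 0.952600

step 1 [1y] swap r/1=103/4897: DF=(1 − 103/4897·(0))/(1+103/4897) = 4897/5000 ≈ 0.979400
step 2 [2y] bond c/1=1/40: DF=(10009/10000 − 1/40·(0.979400))/(1+1/40) = 4763/5000 ≈ 0.952600
step 3 [3y] swap r/1=607/28713: DF=(1 − 607/28713·(0.979400+0.952600))/(1+607/28713) = 9393/10000 ≈ 0.939300
step 4 [4y] swap r/1=987/37726: DF=(1 − 987/37726·(0.979400+0.952600+0.939300))/(1+987/37726) = 9013/10000 ≈ 0.901300
step 5 [5y] zero: DF = P = 8779/10000 ≈ 0.877900
step 6 [6y] zero: DF = P = 4353/5000 ≈ 0.870600
step 7 [7y] swap r/1=474/21263: DF=(1 − 474/21263·(0.979400+0.952600+0.939300+0.901300+0.877900+0.870600))/(1+474/21263) = 4289/5000 ≈ 0.857800
step 8 [8y] bond c/1=19/400: DF=(4662037/4000000 − 19/400·(0.979400+0.952600+0.939300+0.901300+0.877900+0.870600+0.857800))/(1+19/400) = 4117/5000 ≈ 0.823400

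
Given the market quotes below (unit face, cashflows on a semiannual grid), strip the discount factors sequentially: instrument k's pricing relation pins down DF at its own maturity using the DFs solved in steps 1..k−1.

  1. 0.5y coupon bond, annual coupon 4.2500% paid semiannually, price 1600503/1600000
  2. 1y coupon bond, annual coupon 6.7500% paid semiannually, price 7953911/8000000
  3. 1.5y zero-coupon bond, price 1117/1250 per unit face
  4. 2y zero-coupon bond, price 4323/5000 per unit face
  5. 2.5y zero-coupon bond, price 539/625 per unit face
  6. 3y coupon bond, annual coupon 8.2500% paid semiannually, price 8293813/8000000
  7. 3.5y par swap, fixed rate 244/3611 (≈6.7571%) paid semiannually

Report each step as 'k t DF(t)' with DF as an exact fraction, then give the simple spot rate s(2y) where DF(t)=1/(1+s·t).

1 1/2 1959/2000
2 1 4649/5000
3 3/2 1117/1250
4 2 4323/5000
5 5/2 539/625
6 3 4081/5000
7 7/2 3963/5000
s(2y) = (1/(4323/5000) − 1)/(2) = 677/8646 ≈ 7.8302%

step 1 [0.5y] bond c/2=17/800: DF=(1600503/1600000 − 17/800·(0))/(1+17/800) = 1959/2000 ≈ 0.979500
step 2 [1y] bond c/2=27/800: DF=(7953911/8000000 − 27/800·(0.979500))/(1+27/800) = 4649/5000 ≈ 0.929800
step 3 [1.5y] zero: DF = P = 1117/1250 ≈ 0.893600
step 4 [2y] zero: DF = P = 4323/5000 ≈ 0.864600
step 5 [2.5y] zero: DF = P = 539/625 ≈ 0.862400
step 6 [3y] bond c/2=33/800: DF=(8293813/8000000 − 33/800·(0.979500+0.929800+0.893600+0.864600+0.862400))/(1+33/800) = 4081/5000 ≈ 0.816200
step 7 [3.5y] swap r/2=122/3611: DF=(1 − 122/3611·(0.979500+0.929800+0.893600+0.864600+0.862400+0.816200))/(1+122/3611) = 3963/5000 ≈ 0.792600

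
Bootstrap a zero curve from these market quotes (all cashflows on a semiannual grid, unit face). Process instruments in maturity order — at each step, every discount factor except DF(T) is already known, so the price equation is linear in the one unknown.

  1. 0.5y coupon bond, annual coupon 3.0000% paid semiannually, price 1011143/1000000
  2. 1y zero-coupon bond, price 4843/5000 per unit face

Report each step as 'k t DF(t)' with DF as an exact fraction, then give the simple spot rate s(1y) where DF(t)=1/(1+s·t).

step 1 [0.5y] bond c/2=3/200: DF=(1011143/1000000 − 3/200·(0))/(1+3/200) = 4981/5000 ≈ 0.996200
step 2 [1y] zero: DF = P = 4843/5000 ≈ 0.968600

1 1/2 4981/5000
2 1 4843/5000
s(1y) = (1/(4843/5000) − 1)/(1) = 157/4843 ≈ 3.2418%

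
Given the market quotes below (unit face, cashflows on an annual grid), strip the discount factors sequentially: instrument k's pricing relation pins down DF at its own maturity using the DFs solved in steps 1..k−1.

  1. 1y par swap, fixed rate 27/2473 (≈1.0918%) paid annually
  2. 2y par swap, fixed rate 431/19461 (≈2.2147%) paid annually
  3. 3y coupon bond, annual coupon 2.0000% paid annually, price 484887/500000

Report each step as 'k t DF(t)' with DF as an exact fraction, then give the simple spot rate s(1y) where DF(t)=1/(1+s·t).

step 1 [1y] swap r/1=27/2473: DF=(1 − 27/2473·(0))/(1+27/2473) = 2473/2500 ≈ 0.989200
step 2 [2y] swap r/1=431/19461: DF=(1 − 431/19461·(0.989200))/(1+431/19461) = 9569/10000 ≈ 0.956900
step 3 [3y] bond c/1=1/50: DF=(484887/500000 − 1/50·(0.989200+0.956900))/(1+1/50) = 4563/5000 ≈ 0.912600

1 1 2473/2500
2 2 9569/10000
3 3 4563/5000
s(1y) = (1/(2473/2500) − 1)/(1) = 27/2473 ≈ 1.0918%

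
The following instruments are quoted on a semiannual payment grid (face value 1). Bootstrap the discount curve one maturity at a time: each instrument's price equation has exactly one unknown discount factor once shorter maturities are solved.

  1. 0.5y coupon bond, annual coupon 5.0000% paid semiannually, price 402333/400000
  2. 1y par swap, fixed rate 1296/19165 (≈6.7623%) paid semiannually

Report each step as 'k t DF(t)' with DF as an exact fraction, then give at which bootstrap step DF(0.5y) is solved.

1 1/2 9813/10000
2 1 1169/1250
DF(0.5y) is solved at step 1

step 1 [0.5y] bond c/2=1/40: DF=(402333/400000 − 1/40·(0))/(1+1/40) = 9813/10000 ≈ 0.981300
step 2 [1y] swap r/2=648/19165: DF=(1 − 648/19165·(0.981300))/(1+648/19165) = 1169/1250 ≈ 0.935200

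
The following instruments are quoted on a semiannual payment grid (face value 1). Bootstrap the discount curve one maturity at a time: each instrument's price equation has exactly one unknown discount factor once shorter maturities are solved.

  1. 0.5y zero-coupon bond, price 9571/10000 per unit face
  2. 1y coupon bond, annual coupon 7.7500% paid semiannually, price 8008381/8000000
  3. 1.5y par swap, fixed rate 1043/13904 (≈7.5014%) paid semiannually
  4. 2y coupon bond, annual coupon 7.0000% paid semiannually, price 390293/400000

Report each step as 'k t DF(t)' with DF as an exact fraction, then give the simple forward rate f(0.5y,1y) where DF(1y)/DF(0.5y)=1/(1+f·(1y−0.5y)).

1 1/2 9571/10000
2 1 116/125
3 3/2 8957/10000
4 2 8487/10000
f(0.5y,1y) = ((9571/10000)/(116/125) − 1)/(1/2) = 291/4640 ≈ 6.2716%

step 1 [0.5y] zero: DF = P = 9571/10000 ≈ 0.957100
step 2 [1y] bond c/2=31/800: DF=(8008381/8000000 − 31/800·(0.957100))/(1+31/800) = 116/125 ≈ 0.928000
step 3 [1.5y] swap r/2=1043/27808: DF=(1 − 1043/27808·(0.957100+0.928000))/(1+1043/27808) = 8957/10000 ≈ 0.895700
step 4 [2y] bond c/2=7/200: DF=(390293/400000 − 7/200·(0.957100+0.928000+0.895700))/(1+7/200) = 8487/10000 ≈ 0.848700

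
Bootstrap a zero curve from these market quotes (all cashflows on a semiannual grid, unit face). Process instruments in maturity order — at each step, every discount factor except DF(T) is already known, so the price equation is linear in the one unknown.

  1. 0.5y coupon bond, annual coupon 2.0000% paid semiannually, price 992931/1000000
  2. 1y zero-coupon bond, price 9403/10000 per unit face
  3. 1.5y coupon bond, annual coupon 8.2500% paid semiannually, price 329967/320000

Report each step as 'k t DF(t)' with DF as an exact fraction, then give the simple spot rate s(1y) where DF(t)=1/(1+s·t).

step 1 [0.5y] bond c/2=1/100: DF=(992931/1000000 − 1/100·(0))/(1+1/100) = 9831/10000 ≈ 0.983100
step 2 [1y] zero: DF = P = 9403/10000 ≈ 0.940300
step 3 [1.5y] bond c/2=33/800: DF=(329967/320000 − 33/800·(0.983100+0.940300))/(1+33/800) = 9141/10000 ≈ 0.914100

1 1/2 9831/10000
2 1 9403/10000
3 3/2 9141/10000
s(1y) = (1/(9403/10000) − 1)/(1) = 597/9403 ≈ 6.3490%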